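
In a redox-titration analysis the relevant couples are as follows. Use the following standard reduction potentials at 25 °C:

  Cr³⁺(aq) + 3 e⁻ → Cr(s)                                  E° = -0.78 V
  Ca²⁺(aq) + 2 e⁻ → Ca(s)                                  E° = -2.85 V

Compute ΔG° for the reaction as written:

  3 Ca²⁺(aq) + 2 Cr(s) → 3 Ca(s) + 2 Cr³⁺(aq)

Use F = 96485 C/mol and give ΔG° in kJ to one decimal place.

As written, Ca²⁺/Ca is reduced (cathode) and Cr³⁺/Cr is oxidised (anode), so E°cell = (-2.85) − (-0.78) = -2.07 V.
Balancing electrons gives n = 6.
ΔG° = −nFE° = −(6)(96485)(-2.07) = 1,198,344 J = +1198.3 kJ.

+1198.3 kJ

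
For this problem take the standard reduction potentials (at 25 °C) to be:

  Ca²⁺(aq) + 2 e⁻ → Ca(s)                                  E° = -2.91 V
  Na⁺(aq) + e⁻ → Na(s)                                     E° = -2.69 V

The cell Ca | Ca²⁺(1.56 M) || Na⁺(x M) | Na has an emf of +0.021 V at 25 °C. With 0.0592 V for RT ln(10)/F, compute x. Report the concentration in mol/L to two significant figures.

0.00054 M

Na⁺/Na is the cathode, Ca²⁺/Ca the anode: E°cell = +0.22 V, n = 2.
Overall reaction: 2 Na⁺(aq) + Ca(s) → 2 Na(s) + Ca²⁺(aq); Q = [Ca²⁺]^1/[Na⁺]^2.
From E = E° − (0.0592/n) log Q: log Q = (E° − E)·n/0.0592 = (+0.22 − (+0.021))·2/0.0592 = 6.7230.
So 2·log[Na⁺] = 1·log(1.56) − log Q = 0.1931 − (6.7230) = -6.5299; log[Na⁺] = -6.5299 / 2 = -3.2649; [Na⁺] = 10^(-3.2649) ≈ 0.00054 M.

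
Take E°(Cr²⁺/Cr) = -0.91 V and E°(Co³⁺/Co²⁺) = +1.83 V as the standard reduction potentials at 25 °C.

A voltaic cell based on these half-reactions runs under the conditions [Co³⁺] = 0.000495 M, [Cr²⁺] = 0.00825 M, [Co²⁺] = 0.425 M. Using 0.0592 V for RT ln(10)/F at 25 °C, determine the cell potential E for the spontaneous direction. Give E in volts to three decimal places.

Co³⁺/Co²⁺ is the cathode (higher E°), Cr²⁺/Cr the anode: E°cell = +1.83 − (-0.91) = +2.74 V, n = 2.
Overall: 2 Co³⁺(aq) + Cr(s) → 2 Co²⁺(aq) + Cr²⁺(aq)
Q = [Co²⁺]^2·[Cr²⁺] / ([Co³⁺]^2); log Q = 3.784.
E = E° − (0.0592/n) log Q = +2.74 − (0.0592/2)(3.784) = +2.628 V.

+2.628 V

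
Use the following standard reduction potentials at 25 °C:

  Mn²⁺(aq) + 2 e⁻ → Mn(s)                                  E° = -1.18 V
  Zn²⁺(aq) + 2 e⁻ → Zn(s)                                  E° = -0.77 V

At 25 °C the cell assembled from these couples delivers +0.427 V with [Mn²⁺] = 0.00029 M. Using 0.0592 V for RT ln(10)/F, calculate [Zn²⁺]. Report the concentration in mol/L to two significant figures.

Zn²⁺/Zn is the cathode, Mn²⁺/Mn the anode: E°cell = +0.41 V, n = 2.
Overall reaction: Zn²⁺(aq) + Mn(s) → Zn(s) + Mn²⁺(aq); Q = [Mn²⁺]^1/[Zn²⁺]^1.
From E = E° − (0.0592/n) log Q: log Q = (E° − E)·n/0.0592 = (+0.41 − (+0.427))·2/0.0592 = -0.5743.
So 1·log[Zn²⁺] = 1·log(0.00029) − log Q = -3.5376 − (-0.5743) = -2.9633; [Zn²⁺] = 10^(-2.9633) ≈ 0.0011 M.

0.0011 M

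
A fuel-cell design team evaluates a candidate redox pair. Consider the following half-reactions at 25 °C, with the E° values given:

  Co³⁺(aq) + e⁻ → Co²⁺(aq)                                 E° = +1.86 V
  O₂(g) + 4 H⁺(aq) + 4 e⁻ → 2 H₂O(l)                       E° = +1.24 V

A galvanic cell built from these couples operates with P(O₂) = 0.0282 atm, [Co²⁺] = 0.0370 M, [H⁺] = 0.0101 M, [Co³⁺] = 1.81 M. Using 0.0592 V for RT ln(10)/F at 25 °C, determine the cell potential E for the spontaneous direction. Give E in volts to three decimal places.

+0.861 V

Co³⁺/Co²⁺ is the cathode (higher E°), O₂/H₂O the anode: E°cell = +1.86 − (+1.24) = +0.62 V, n = 4.
Overall: 4 Co³⁺(aq) + 2 H₂O(l) → 4 Co²⁺(aq) + O₂(g) + 4 H⁺(aq)
Q = [Co²⁺]^4·P(O₂)·[H⁺]^4 / ([Co³⁺]^4); log Q = -16.290.
E = E° − (0.0592/n) log Q = +0.62 − (0.0592/4)(-16.290) = +0.861 V.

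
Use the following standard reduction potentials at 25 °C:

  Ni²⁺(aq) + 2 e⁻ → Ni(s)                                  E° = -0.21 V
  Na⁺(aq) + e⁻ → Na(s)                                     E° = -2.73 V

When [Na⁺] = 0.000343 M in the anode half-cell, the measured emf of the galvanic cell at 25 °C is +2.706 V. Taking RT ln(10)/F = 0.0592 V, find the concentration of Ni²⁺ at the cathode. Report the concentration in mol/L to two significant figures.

Ni²⁺/Ni is the cathode, Na⁺/Na the anode: E°cell = +2.52 V, n = 2.
Overall reaction: Ni²⁺(aq) + 2 Na(s) → Ni(s) + 2 Na⁺(aq); Q = [Na⁺]^2/[Ni²⁺]^1.
From E = E° − (0.0592/n) log Q: log Q = (E° − E)·n/0.0592 = (+2.52 − (+2.706))·2/0.0592 = -6.2838.
So 1·log[Ni²⁺] = 2·log(0.000343) − log Q = -6.9294 − (-6.2838) = -0.6456; [Ni²⁺] = 10^(-0.6456) ≈ 0.23 M.

0.23 M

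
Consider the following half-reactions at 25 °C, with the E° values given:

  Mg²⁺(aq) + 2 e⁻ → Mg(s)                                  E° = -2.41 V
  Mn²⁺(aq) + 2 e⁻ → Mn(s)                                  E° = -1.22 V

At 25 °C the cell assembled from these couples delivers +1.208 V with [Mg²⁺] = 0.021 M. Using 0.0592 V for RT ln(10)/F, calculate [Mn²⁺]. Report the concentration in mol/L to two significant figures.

Mn²⁺/Mn is the cathode, Mg²⁺/Mg the anode: E°cell = +1.19 V, n = 2.
Overall reaction: Mn²⁺(aq) + Mg(s) → Mn(s) + Mg²⁺(aq); Q = [Mg²⁺]^1/[Mn²⁺]^1.
From E = E° − (0.0592/n) log Q: log Q = (E° − E)·n/0.0592 = (+1.19 − (+1.208))·2/0.0592 = -0.6081.
So 1·log[Mn²⁺] = 1·log(0.021) − log Q = -1.6778 − (-0.6081) = -1.0697; [Mn²⁺] = 10^(-1.0697) ≈ 0.085 M.

0.085 M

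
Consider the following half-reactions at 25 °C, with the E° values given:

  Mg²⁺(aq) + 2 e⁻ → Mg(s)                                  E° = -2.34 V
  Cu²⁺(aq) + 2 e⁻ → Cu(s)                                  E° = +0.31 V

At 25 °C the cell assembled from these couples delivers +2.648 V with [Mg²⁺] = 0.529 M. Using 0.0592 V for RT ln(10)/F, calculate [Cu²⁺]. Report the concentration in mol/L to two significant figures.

0.45 M

Cu²⁺/Cu is the cathode, Mg²⁺/Mg the anode: E°cell = +2.65 V, n = 2.
Overall reaction: Cu²⁺(aq) + Mg(s) → Cu(s) + Mg²⁺(aq); Q = [Mg²⁺]^1/[Cu²⁺]^1.
From E = E° − (0.0592/n) log Q: log Q = (E° − E)·n/0.0592 = (+2.65 − (+2.648))·2/0.0592 = 0.0676.
So 1·log[Cu²⁺] = 1·log(0.529) − log Q = -0.2765 − (0.0676) = -0.3441; [Cu²⁺] = 10^(-0.3441) ≈ 0.45 M.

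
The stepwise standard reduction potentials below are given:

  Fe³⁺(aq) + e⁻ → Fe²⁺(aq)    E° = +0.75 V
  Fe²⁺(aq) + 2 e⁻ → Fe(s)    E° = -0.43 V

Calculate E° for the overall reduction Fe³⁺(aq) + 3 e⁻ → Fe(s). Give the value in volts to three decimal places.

Since ΔG° = −nFE° is additive over sequential reductions, n₃E°₃ = n₁E°₁ + n₂E°₂.
E°₃ = (1×+0.75 + 2×-0.43) / 3 = (-0.110) / 3 = -0.037 V.

-0.037 V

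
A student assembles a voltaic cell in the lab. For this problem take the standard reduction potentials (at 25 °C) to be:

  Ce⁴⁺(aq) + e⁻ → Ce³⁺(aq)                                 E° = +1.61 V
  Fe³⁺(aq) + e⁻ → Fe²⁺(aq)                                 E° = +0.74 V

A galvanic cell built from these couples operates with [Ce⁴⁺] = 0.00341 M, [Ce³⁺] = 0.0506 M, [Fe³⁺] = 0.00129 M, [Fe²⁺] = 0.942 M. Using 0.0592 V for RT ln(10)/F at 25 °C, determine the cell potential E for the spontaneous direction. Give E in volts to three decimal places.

+0.970 V

Ce⁴⁺/Ce³⁺ is the cathode (higher E°), Fe³⁺/Fe²⁺ the anode: E°cell = +1.61 − (+0.74) = +0.87 V, n = 1.
Overall: Ce⁴⁺(aq) + Fe²⁺(aq) → Ce³⁺(aq) + Fe³⁺(aq)
Q = [Ce³⁺]·[Fe³⁺] / ([Ce⁴⁺]·[Fe²⁺]); log Q = -1.692.
E = E° − (0.0592/n) log Q = +0.87 − (0.0592/1)(-1.692) = +0.970 V.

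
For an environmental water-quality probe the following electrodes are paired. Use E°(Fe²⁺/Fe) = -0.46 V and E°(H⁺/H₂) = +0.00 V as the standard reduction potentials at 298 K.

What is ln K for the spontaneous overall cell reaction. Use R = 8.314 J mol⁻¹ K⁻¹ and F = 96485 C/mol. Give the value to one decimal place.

35.8

Cathode: H⁺/H₂; anode: Fe²⁺/Fe. E°cell = (+0.00) − (-0.46) = +0.46 V, with n = 2.
ΔG° = −nFE° = −RT ln K, so ln K = nFE°/(RT) = (2)(96485)(+0.46) / ((8.314)(298)) = 35.828.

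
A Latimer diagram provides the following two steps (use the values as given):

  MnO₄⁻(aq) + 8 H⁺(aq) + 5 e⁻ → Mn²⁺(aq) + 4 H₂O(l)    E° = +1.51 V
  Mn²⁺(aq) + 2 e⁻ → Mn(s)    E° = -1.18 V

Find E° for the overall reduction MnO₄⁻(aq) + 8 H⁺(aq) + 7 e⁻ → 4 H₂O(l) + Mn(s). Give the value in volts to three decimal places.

+0.741 V

Since ΔG° = −nFE° is additive over sequential reductions, n₃E°₃ = n₁E°₁ + n₂E°₂.
E°₃ = (5×+1.51 + 2×-1.18) / 7 = (+5.190) / 7 = +0.741 V.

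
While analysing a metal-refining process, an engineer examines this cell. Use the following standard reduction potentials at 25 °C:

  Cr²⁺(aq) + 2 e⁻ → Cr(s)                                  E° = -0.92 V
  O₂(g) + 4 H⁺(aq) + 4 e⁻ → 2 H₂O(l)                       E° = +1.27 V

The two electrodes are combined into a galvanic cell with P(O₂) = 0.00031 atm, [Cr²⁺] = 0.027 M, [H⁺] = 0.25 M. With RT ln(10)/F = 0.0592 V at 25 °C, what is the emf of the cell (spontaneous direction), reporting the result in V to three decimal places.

+2.149 V

O₂/H₂O is the cathode (higher E°), Cr²⁺/Cr the anode: E°cell = +1.27 − (-0.92) = +2.19 V, n = 4.
Overall: O₂(g) + 4 H⁺(aq) + 2 Cr(s) → 2 H₂O(l) + 2 Cr²⁺(aq)
Q = [Cr²⁺]^2 / (P(O₂)·[H⁺]^4); log Q = 2.780.
E = E° − (0.0592/n) log Q = +2.19 − (0.0592/4)(2.780) = +2.149 V.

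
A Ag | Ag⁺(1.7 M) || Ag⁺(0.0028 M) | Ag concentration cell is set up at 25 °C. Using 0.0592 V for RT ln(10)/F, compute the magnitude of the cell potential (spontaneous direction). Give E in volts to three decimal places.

+0.165 V

For a concentration cell E°cell = 0. The 1.7 M side is the cathode (reduction is favoured where [Ag⁺] is higher).
With n = 1, E = −(0.0592/1) log([Ag⁺]ₐₙ/[Ag⁺]꜀ₐₜ) = −(0.0592/1) log(0.0028/1.7) = −(0.0592/1)(-2.783) = +0.165 V.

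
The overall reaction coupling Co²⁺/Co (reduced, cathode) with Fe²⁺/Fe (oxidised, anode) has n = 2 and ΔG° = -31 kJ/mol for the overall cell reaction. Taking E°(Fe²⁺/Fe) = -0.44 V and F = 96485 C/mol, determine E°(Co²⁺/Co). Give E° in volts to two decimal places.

E°cell = −ΔG°/(nF) = −(-31×10³)/((2)(96485)) = +0.161 V.
Since Co²⁺/Co is the cathode and Fe²⁺/Fe the anode, E°cell = E°(Co²⁺/Co) − E°(Fe²⁺/Fe).
So E°(Co²⁺/Co) = E°cell + E°(Fe²⁺/Fe) = +0.161 + (-0.44) = -0.28 V.

-0.28 V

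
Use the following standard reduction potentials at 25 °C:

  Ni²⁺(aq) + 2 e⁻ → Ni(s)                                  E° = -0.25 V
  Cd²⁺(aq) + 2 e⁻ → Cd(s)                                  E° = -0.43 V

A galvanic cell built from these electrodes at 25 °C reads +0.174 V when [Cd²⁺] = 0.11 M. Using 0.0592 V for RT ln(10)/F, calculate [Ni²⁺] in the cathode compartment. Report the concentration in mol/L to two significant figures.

0.069 M

Ni²⁺/Ni is the cathode, Cd²⁺/Cd the anode: E°cell = +0.18 V, n = 2.
Overall reaction: Ni²⁺(aq) + Cd(s) → Ni(s) + Cd²⁺(aq); Q = [Cd²⁺]^1/[Ni²⁺]^1.
From E = E° − (0.0592/n) log Q: log Q = (E° − E)·n/0.0592 = (+0.18 − (+0.174))·2/0.0592 = 0.2027.
So 1·log[Ni²⁺] = 1·log(0.11) − log Q = -0.9586 − (0.2027) = -1.1613; [Ni²⁺] = 10^(-1.1613) ≈ 0.069 M.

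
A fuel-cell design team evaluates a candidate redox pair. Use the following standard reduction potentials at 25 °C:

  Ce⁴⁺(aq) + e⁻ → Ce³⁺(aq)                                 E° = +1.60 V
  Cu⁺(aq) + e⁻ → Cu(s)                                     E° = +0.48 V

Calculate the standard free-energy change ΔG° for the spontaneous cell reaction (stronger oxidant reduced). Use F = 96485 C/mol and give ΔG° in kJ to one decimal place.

-108.1 kJ

Ce⁴⁺/Ce³⁺ (E° = +1.60 V) is the cathode; Cu⁺/Cu (E° = +0.48 V) is the anode, so E°cell = +1.12 V.
Balancing electrons gives n = 1 (lcm of 1 and 1).
ΔG° = −nFE° = −(1)(96485)(+1.12) = -108,063 J = -108.1 kJ.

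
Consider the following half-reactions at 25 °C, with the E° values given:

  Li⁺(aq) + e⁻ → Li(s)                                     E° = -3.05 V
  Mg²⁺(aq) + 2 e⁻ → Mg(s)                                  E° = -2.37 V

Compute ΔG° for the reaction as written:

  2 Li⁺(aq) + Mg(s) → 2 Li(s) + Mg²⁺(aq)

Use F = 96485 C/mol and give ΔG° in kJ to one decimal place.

As written, Li⁺/Li is reduced (cathode) and Mg²⁺/Mg is oxidised (anode), so E°cell = (-3.05) − (-2.37) = -0.68 V.
Balancing electrons gives n = 2.
ΔG° = −nFE° = −(2)(96485)(-0.68) = 131,220 J = +131.2 kJ.

+131.2 kJ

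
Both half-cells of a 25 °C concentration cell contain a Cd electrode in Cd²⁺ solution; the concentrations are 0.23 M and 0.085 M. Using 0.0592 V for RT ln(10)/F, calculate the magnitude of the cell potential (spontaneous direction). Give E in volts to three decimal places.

For a concentration cell E°cell = 0. The 0.23 M side is the cathode (reduction is favoured where [Cd²⁺] is higher).
With n = 2, E = −(0.0592/2) log([Cd²⁺]ₐₙ/[Cd²⁺]꜀ₐₜ) = −(0.0592/2) log(0.085/0.23) = −(0.0592/2)(-0.432) = +0.013 V.

+0.013 V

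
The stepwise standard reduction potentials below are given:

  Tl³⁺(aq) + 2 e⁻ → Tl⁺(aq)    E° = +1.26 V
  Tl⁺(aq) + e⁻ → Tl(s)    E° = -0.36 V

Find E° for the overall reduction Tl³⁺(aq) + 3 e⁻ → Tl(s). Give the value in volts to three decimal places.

+0.720 V

Since ΔG° = −nFE° is additive over sequential reductions, n₃E°₃ = n₁E°₁ + n₂E°₂.
E°₃ = (2×+1.26 + 1×-0.36) / 3 = (+2.160) / 3 = +0.720 V.
Simply averaging or adding the two E° values would be wrong; the electron-weighted sum is required.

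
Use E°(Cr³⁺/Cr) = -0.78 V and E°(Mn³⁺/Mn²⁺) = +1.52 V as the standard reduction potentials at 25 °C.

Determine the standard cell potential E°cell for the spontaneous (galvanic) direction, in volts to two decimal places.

+2.30 V

The Mn³⁺/Mn²⁺ couple has the higher reduction potential, so it is the cathode; Cr³⁺/Cr is oxidised at the anode.
E°cell = E°(cathode) − E°(anode) = (+1.52) − (-0.78) = +2.30 V.
Since E°cell > 0, the reaction is spontaneous under standard conditions.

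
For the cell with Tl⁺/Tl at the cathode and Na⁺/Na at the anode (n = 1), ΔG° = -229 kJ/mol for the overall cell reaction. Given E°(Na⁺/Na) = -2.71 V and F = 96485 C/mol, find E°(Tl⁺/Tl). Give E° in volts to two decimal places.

E°cell = −ΔG°/(nF) = −(-229×10³)/((1)(96485)) = +2.373 V.
Since Tl⁺/Tl is the cathode and Na⁺/Na the anode, E°cell = E°(Tl⁺/Tl) − E°(Na⁺/Na).
So E°(Tl⁺/Tl) = E°cell + E°(Na⁺/Na) = +2.373 + (-2.71) = -0.34 V.

-0.34 V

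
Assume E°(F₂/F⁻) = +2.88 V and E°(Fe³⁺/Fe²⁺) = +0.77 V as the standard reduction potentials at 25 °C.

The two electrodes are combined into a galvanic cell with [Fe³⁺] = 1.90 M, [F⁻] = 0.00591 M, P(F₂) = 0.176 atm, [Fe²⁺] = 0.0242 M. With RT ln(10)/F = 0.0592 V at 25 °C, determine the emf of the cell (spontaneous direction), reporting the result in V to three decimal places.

F₂/F⁻ is the cathode (higher E°), Fe³⁺/Fe²⁺ the anode: E°cell = +2.88 − (+0.77) = +2.11 V, n = 2.
Overall: F₂(g) + 2 Fe²⁺(aq) → 2 F⁻(aq) + 2 Fe³⁺(aq)
Q = [F⁻]^2·[Fe³⁺]^2 / (P(F₂)·[Fe²⁺]^2); log Q = 0.088.
E = E° − (0.0592/n) log Q = +2.11 − (0.0592/2)(0.088) = +2.107 V.

+2.107 V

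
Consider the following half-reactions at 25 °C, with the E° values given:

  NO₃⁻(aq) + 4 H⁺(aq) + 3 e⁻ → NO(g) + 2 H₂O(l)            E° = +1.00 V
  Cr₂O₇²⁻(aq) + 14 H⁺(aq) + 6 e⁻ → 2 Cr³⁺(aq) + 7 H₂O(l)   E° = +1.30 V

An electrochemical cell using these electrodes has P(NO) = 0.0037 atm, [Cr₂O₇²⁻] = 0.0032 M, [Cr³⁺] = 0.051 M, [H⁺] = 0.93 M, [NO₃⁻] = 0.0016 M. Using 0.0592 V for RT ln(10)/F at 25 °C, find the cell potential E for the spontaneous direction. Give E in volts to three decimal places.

Cr₂O₇²⁻/Cr³⁺ is the cathode (higher E°), NO₃⁻/NO the anode: E°cell = +1.30 − (+1.00) = +0.30 V, n = 6.
Overall: Cr₂O₇²⁻(aq) + 6 H⁺(aq) + 2 NO(g) → 2 Cr³⁺(aq) + 3 H₂O(l) + 2 NO₃⁻(aq)
Q = [Cr³⁺]^2·[NO₃⁻]^2 / ([Cr₂O₇²⁻]·[H⁺]^6·P(NO)^2); log Q = -0.629.
E = E° − (0.0592/n) log Q = +0.30 − (0.0592/6)(-0.629) = +0.306 V.

+0.306 V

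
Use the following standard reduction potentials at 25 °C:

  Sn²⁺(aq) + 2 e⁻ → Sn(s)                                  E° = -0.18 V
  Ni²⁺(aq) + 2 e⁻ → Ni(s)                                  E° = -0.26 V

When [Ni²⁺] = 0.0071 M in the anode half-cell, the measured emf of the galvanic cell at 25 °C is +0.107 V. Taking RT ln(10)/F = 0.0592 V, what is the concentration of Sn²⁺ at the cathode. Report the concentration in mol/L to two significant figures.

Sn²⁺/Sn is the cathode, Ni²⁺/Ni the anode: E°cell = +0.08 V, n = 2.
Overall reaction: Sn²⁺(aq) + Ni(s) → Sn(s) + Ni²⁺(aq); Q = [Ni²⁺]^1/[Sn²⁺]^1.
From E = E° − (0.0592/n) log Q: log Q = (E° − E)·n/0.0592 = (+0.08 − (+0.107))·2/0.0592 = -0.9122.
So 1·log[Sn²⁺] = 1·log(0.0071) − log Q = -2.1487 − (-0.9122) = -1.2365; [Sn²⁺] = 10^(-1.2365) ≈ 0.058 M.

0.058 M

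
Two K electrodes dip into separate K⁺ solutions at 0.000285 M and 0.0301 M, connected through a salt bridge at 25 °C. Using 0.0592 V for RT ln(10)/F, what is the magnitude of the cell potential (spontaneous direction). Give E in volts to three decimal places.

+0.120 V

For a concentration cell E°cell = 0. The 0.0301 M side is the cathode (reduction is favoured where [K⁺] is higher).
With n = 1, E = −(0.0592/1) log([K⁺]ₐₙ/[K⁺]꜀ₐₜ) = −(0.0592/1) log(0.000285/0.0301) = −(0.0592/1)(-2.024) = +0.120 V.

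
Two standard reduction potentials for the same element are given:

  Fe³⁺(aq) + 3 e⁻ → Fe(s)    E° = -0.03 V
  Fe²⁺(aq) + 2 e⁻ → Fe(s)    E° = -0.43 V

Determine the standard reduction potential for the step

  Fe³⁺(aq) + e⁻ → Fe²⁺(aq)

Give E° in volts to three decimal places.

Sequential free energies add, so n₃E°₃ = n₁E°₁ + n₂E°₂.
With n₃ = 3, and the known step contributing 2×(-0.43) V, the unknown satisfies 1·E° = 3×(-0.03) − 2×(-0.43) = +0.770.
E° = +0.770 / 1 = +0.770 V.

+0.770 V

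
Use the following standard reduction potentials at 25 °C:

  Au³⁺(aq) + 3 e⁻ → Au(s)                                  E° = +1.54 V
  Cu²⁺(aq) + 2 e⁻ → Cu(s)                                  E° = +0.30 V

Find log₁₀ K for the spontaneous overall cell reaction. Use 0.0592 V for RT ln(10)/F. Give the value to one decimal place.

Cathode: Au³⁺/Au; anode: Cu²⁺/Cu. E°cell = +1.24 V, n = 6.
log K = nE°cell / 0.0592 = (6)(+1.24) / 0.0592 = 125.7.

125.7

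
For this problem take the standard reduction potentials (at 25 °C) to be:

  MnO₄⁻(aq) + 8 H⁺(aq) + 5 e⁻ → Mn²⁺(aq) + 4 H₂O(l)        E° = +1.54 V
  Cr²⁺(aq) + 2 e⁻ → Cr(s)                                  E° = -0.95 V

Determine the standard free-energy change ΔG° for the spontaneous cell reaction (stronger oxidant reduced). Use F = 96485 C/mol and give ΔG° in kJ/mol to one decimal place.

MnO₄⁻/Mn²⁺ (E° = +1.54 V) is the cathode; Cr²⁺/Cr (E° = -0.95 V) is the anode, so E°cell = +2.49 V.
Balancing electrons gives n = 10 (lcm of 5 and 2).
ΔG° = −nFE° = −(10)(96485)(+2.49) = -2,402,476 J = -2402.5 kJ/mol.

-2402.5 kJ/mol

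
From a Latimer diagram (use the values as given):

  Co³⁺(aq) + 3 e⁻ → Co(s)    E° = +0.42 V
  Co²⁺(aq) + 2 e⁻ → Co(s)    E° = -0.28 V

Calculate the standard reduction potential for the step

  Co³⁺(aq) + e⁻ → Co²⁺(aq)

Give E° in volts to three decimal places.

Sequential free energies add, so n₃E°₃ = n₁E°₁ + n₂E°₂.
With n₃ = 3, and the known step contributing 2×(-0.28) V, the unknown satisfies 1·E° = 3×(+0.42) − 2×(-0.28) = +1.820.
E° = +1.820 / 1 = +1.820 V.

+1.820 V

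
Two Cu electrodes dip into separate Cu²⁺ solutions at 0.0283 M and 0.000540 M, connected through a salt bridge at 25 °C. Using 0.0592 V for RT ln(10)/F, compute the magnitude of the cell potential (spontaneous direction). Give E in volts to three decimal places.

For a concentration cell E°cell = 0. The 0.0283 M side is the cathode (reduction is favoured where [Cu²⁺] is higher).
With n = 2, E = −(0.0592/2) log([Cu²⁺]ₐₙ/[Cu²⁺]꜀ₐₜ) = −(0.0592/2) log(0.00054/0.0283) = −(0.0592/2)(-1.719) = +0.051 V.

+0.051 V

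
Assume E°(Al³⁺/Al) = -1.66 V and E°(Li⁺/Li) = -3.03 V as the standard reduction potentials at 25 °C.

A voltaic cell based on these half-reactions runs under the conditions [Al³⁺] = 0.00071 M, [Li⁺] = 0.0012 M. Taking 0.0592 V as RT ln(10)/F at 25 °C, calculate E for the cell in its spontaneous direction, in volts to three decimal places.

+1.481 V

Al³⁺/Al is the cathode (higher E°), Li⁺/Li the anode: E°cell = -1.66 − (-3.03) = +1.37 V, n = 3.
Overall: Al³⁺(aq) + 3 Li(s) → Al(s) + 3 Li⁺(aq)
Q = [Li⁺]^3 / ([Al³⁺]); log Q = -5.614.
E = E° − (0.0592/n) log Q = +1.37 − (0.0592/3)(-5.614) = +1.481 V.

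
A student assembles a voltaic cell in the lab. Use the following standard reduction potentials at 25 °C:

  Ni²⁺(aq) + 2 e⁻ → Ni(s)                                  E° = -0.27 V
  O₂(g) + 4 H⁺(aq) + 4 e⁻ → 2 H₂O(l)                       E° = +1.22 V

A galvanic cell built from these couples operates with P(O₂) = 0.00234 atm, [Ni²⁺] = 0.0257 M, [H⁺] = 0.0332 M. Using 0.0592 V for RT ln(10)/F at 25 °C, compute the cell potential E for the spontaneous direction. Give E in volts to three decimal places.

+1.411 V

O₂/H₂O is the cathode (higher E°), Ni²⁺/Ni the anode: E°cell = +1.22 − (-0.27) = +1.49 V, n = 4.
Overall: O₂(g) + 4 H⁺(aq) + 2 Ni(s) → 2 H₂O(l) + 2 Ni²⁺(aq)
Q = [Ni²⁺]^2 / (P(O₂)·[H⁺]^4); log Q = 5.366.
E = E° − (0.0592/n) log Q = +1.49 − (0.0592/4)(5.366) = +1.411 V.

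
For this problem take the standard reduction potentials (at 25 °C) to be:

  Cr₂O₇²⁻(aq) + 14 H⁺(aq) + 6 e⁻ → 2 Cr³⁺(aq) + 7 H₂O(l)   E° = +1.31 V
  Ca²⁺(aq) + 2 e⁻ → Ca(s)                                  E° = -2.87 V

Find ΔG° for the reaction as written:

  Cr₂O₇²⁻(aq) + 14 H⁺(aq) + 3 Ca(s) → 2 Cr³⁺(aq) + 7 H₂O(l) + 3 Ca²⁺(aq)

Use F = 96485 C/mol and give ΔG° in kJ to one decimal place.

As written, Cr₂O₇²⁻/Cr³⁺ is reduced (cathode) and Ca²⁺/Ca is oxidised (anode), so E°cell = (+1.31) − (-2.87) = +4.18 V.
Balancing electrons gives n = 6.
ΔG° = −nFE° = −(6)(96485)(+4.18) = -2,419,844 J = -2419.8 kJ.

-2419.8 kJ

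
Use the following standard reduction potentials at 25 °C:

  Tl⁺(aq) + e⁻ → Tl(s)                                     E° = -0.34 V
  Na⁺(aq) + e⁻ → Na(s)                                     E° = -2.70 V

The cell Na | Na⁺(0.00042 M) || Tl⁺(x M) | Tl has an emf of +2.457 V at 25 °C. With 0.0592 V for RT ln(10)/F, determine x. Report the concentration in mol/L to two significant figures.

Tl⁺/Tl is the cathode, Na⁺/Na the anode: E°cell = +2.36 V, n = 1.
Overall reaction: Tl⁺(aq) + Na(s) → Tl(s) + Na⁺(aq); Q = [Na⁺]^1/[Tl⁺]^1.
From E = E° − (0.0592/n) log Q: log Q = (E° − E)·n/0.0592 = (+2.36 − (+2.457))·1/0.0592 = -1.6385.
So 1·log[Tl⁺] = 1·log(0.00042) − log Q = -3.3768 − (-1.6385) = -1.7383; [Tl⁺] = 10^(-1.7383) ≈ 0.018 M.

0.018 M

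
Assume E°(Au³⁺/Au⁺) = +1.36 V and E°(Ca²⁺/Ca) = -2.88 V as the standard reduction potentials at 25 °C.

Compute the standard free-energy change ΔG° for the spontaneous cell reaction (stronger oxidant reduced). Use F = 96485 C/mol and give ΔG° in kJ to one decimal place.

-818.2 kJ

Au³⁺/Au⁺ (E° = +1.36 V) is the cathode; Ca²⁺/Ca (E° = -2.88 V) is the anode, so E°cell = +4.24 V.
Balancing electrons gives n = 2 (lcm of 2 and 2).
ΔG° = −nFE° = −(2)(96485)(+4.24) = -818,193 J = -818.2 kJ.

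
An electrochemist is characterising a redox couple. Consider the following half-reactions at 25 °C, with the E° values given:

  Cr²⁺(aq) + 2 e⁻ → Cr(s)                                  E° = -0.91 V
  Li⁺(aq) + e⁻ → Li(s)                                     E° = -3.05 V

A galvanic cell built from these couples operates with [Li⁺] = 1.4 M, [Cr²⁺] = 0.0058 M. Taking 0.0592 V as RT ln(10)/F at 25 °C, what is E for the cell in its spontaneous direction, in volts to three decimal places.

Cr²⁺/Cr is the cathode (higher E°), Li⁺/Li the anode: E°cell = -0.91 − (-3.05) = +2.14 V, n = 2.
Overall: Cr²⁺(aq) + 2 Li(s) → Cr(s) + 2 Li⁺(aq)
Q = [Li⁺]^2 / ([Cr²⁺]); log Q = 2.529.
E = E° − (0.0592/n) log Q = +2.14 − (0.0592/2)(2.529) = +2.065 V.

+2.065 V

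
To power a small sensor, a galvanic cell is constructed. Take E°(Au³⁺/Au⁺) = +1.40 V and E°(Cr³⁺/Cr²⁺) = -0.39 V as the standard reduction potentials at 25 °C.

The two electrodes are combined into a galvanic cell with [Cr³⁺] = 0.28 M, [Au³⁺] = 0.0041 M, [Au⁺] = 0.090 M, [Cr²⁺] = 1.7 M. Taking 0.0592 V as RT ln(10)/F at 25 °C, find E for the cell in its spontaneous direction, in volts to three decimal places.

+1.797 V

Au³⁺/Au⁺ is the cathode (higher E°), Cr³⁺/Cr²⁺ the anode: E°cell = +1.40 − (-0.39) = +1.79 V, n = 2.
Overall: Au³⁺(aq) + 2 Cr²⁺(aq) → Au⁺(aq) + 2 Cr³⁺(aq)
Q = [Au⁺]·[Cr³⁺]^2 / ([Au³⁺]·[Cr²⁺]^2); log Q = -0.225.
E = E° − (0.0592/n) log Q = +1.79 − (0.0592/2)(-0.225) = +1.797 V.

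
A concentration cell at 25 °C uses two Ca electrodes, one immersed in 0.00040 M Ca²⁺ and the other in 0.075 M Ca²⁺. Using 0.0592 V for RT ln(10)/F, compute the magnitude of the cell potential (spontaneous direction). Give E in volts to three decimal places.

+0.067 V

For a concentration cell E°cell = 0. The 0.075 M side is the cathode (reduction is favoured where [Ca²⁺] is higher).
With n = 2, E = −(0.0592/2) log([Ca²⁺]ₐₙ/[Ca²⁺]꜀ₐₜ) = −(0.0592/2) log(0.0004/0.075) = −(0.0592/2)(-2.273) = +0.067 V.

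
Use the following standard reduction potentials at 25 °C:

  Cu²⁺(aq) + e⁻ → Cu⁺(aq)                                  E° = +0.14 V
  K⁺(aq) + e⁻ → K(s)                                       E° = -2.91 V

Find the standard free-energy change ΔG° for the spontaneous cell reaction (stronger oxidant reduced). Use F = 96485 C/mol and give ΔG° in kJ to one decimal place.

Cu²⁺/Cu⁺ (E° = +0.14 V) is the cathode; K⁺/K (E° = -2.91 V) is the anode, so E°cell = +3.05 V.
Balancing electrons gives n = 1 (lcm of 1 and 1).
ΔG° = −nFE° = −(1)(96485)(+3.05) = -294,279 J = -294.3 kJ.

-294.3 kJ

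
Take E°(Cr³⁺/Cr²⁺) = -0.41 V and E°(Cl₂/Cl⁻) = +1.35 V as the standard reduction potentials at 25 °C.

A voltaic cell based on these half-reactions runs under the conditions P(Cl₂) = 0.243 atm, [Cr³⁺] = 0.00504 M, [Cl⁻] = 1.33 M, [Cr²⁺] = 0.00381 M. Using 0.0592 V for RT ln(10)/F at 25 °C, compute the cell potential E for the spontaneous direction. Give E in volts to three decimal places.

+1.727 V

Cl₂/Cl⁻ is the cathode (higher E°), Cr³⁺/Cr²⁺ the anode: E°cell = +1.35 − (-0.41) = +1.76 V, n = 2.
Overall: Cl₂(g) + 2 Cr²⁺(aq) → 2 Cl⁻(aq) + 2 Cr³⁺(aq)
Q = [Cl⁻]^2·[Cr³⁺]^2 / (P(Cl₂)·[Cr²⁺]^2); log Q = 1.105.
E = E° − (0.0592/n) log Q = +1.76 − (0.0592/2)(1.105) = +1.727 V.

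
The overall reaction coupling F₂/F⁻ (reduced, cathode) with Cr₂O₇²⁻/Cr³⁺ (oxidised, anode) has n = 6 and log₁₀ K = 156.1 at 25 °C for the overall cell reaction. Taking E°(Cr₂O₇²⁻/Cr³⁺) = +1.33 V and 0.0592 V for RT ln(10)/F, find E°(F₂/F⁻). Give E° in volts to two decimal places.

+2.87 V

E°cell = (0.0592/n)·log K = (0.0592/6)(156.1) = +1.540 V.
Since F₂/F⁻ is the cathode and Cr₂O₇²⁻/Cr³⁺ the anode, E°cell = E°(F₂/F⁻) − E°(Cr₂O₇²⁻/Cr³⁺).
So E°(F₂/F⁻) = E°cell + E°(Cr₂O₇²⁻/Cr³⁺) = +1.540 + (+1.33) = +2.87 V.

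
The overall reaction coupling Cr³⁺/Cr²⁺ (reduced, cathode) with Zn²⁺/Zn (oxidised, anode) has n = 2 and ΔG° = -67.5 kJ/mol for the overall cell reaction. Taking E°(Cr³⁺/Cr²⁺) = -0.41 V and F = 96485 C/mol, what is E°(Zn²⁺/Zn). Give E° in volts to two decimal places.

-0.76 V

E°cell = −ΔG°/(nF) = −(-67.5×10³)/((2)(96485)) = +0.350 V.
Since Cr³⁺/Cr²⁺ is the cathode and Zn²⁺/Zn the anode, E°cell = E°(Cr³⁺/Cr²⁺) − E°(Zn²⁺/Zn).
So E°(Zn²⁺/Zn) = E°(Cr³⁺/Cr²⁺) − E°cell = (-0.41) − (+0.350) = -0.76 V.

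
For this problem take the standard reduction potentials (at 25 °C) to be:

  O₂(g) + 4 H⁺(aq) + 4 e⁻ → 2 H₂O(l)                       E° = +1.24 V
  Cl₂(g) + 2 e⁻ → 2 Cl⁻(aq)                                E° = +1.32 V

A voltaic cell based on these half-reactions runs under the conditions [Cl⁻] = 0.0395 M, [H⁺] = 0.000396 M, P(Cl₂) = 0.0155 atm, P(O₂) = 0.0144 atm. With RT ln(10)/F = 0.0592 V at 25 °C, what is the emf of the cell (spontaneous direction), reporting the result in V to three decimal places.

Cl₂/Cl⁻ is the cathode (higher E°), O₂/H₂O the anode: E°cell = +1.32 − (+1.24) = +0.08 V, n = 4.
Overall: 2 Cl₂(g) + 2 H₂O(l) → 4 Cl⁻(aq) + O₂(g) + 4 H⁺(aq)
Q = [Cl⁻]^4·P(O₂)·[H⁺]^4 / (P(Cl₂)^2); log Q = -17.445.
E = E° − (0.0592/n) log Q = +0.08 − (0.0592/4)(-17.445) = +0.338 V.

+0.338 V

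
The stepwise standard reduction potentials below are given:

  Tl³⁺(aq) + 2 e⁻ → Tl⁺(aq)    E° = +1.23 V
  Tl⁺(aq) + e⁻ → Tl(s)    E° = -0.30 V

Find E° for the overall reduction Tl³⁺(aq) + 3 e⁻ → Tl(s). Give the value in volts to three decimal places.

Standard free energies of sequential steps add: ΔG°₃ = ΔG°₁ + ΔG°₂, so n₃E°₃ = n₁E°₁ + n₂E°₂.
E°₃ = (2×+1.23 + 1×-0.30) / 3 = (+2.160) / 3 = +0.720 V.

+0.720 V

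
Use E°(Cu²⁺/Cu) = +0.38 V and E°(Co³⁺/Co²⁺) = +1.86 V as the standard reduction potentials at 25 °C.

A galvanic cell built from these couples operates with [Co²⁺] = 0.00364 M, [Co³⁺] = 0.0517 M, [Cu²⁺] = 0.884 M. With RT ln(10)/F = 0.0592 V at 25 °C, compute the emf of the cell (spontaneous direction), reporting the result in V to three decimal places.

Co³⁺/Co²⁺ is the cathode (higher E°), Cu²⁺/Cu the anode: E°cell = +1.86 − (+0.38) = +1.48 V, n = 2.
Overall: 2 Co³⁺(aq) + Cu(s) → 2 Co²⁺(aq) + Cu²⁺(aq)
Q = [Co²⁺]^2·[Cu²⁺] / ([Co³⁺]^2); log Q = -2.358.
E = E° − (0.0592/n) log Q = +1.48 − (0.0592/2)(-2.358) = +1.550 V.

+1.550 V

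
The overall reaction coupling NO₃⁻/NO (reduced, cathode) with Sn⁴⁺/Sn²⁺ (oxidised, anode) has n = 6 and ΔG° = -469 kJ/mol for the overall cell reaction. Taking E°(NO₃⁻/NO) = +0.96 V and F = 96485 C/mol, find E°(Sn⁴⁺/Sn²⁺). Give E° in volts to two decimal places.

+0.15 V

E°cell = −ΔG°/(nF) = −(-469×10³)/((6)(96485)) = +0.810 V.
Since NO₃⁻/NO is the cathode and Sn⁴⁺/Sn²⁺ the anode, E°cell = E°(NO₃⁻/NO) − E°(Sn⁴⁺/Sn²⁺).
So E°(Sn⁴⁺/Sn²⁺) = E°(NO₃⁻/NO) − E°cell = (+0.96) − (+0.810) = +0.15 V.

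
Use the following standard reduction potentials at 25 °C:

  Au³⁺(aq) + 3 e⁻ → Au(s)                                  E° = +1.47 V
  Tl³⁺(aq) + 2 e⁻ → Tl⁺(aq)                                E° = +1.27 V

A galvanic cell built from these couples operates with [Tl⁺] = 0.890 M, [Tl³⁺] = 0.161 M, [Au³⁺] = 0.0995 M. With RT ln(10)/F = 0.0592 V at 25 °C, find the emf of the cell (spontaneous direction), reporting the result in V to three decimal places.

+0.202 V

Au³⁺/Au is the cathode (higher E°), Tl³⁺/Tl⁺ the anode: E°cell = +1.47 − (+1.27) = +0.20 V, n = 6.
Overall: 2 Au³⁺(aq) + 3 Tl⁺(aq) → 2 Au(s) + 3 Tl³⁺(aq)
Q = [Tl³⁺]^3 / ([Au³⁺]^2·[Tl⁺]^3); log Q = -0.223.
E = E° − (0.0592/n) log Q = +0.20 − (0.0592/6)(-0.223) = +0.202 V.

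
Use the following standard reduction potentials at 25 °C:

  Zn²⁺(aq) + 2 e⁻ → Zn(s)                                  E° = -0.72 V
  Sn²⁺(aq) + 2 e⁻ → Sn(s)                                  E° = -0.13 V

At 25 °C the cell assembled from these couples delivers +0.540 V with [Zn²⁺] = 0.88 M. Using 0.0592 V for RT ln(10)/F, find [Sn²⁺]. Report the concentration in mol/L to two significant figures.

0.018 M

Sn²⁺/Sn is the cathode, Zn²⁺/Zn the anode: E°cell = +0.59 V, n = 2.
Overall reaction: Sn²⁺(aq) + Zn(s) → Sn(s) + Zn²⁺(aq); Q = [Zn²⁺]^1/[Sn²⁺]^1.
From E = E° − (0.0592/n) log Q: log Q = (E° − E)·n/0.0592 = (+0.59 − (+0.540))·2/0.0592 = 1.6892.
So 1·log[Sn²⁺] = 1·log(0.88) − log Q = -0.0555 − (1.6892) = -1.7447; [Sn²⁺] = 10^(-1.7447) ≈ 0.018 M.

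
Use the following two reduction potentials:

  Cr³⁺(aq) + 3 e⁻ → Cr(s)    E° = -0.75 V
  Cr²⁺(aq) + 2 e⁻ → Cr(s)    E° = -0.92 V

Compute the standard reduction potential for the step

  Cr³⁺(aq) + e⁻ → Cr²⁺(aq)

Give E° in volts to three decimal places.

Sequential free energies add, so n₃E°₃ = n₁E°₁ + n₂E°₂.
With n₃ = 3, and the known step contributing 2×(-0.92) V, the unknown satisfies 1·E° = 3×(-0.75) − 2×(-0.92) = -0.410.
E° = -0.410 / 1 = -0.410 V.

-0.410 V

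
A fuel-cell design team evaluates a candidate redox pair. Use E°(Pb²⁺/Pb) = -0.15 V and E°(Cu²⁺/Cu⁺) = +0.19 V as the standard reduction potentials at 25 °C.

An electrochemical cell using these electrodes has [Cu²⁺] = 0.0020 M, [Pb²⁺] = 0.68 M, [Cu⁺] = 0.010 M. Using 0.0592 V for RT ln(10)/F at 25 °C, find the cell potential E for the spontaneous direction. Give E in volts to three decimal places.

Cu²⁺/Cu⁺ is the cathode (higher E°), Pb²⁺/Pb the anode: E°cell = +0.19 − (-0.15) = +0.34 V, n = 2.
Overall: 2 Cu²⁺(aq) + Pb(s) → 2 Cu⁺(aq) + Pb²⁺(aq)
Q = [Cu⁺]^2·[Pb²⁺] / ([Cu²⁺]^2); log Q = 1.230.
E = E° − (0.0592/n) log Q = +0.34 − (0.0592/2)(1.230) = +0.304 V.

+0.304 V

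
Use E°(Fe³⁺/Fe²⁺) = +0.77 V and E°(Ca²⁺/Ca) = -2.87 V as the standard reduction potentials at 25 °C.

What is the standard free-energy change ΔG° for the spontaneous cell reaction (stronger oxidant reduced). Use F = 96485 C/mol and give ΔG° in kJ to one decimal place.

Fe³⁺/Fe²⁺ (E° = +0.77 V) is the cathode; Ca²⁺/Ca (E° = -2.87 V) is the anode, so E°cell = +3.64 V.
Balancing electrons gives n = 2 (lcm of 1 and 2).
ΔG° = −nFE° = −(2)(96485)(+3.64) = -702,411 J = -702.4 kJ.

-702.4 kJ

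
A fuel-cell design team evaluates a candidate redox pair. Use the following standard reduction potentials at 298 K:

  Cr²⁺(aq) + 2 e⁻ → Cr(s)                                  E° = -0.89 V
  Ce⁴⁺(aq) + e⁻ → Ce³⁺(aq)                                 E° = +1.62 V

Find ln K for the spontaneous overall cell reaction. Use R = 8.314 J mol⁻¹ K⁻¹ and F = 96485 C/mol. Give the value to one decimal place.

195.5

Cathode: Ce⁴⁺/Ce³⁺; anode: Cr²⁺/Cr. E°cell = (+1.62) − (-0.89) = +2.51 V, with n = 2.
ΔG° = −nFE° = −RT ln K, so ln K = nFE°/(RT) = (2)(96485)(+2.51) / ((8.314)(298)) = 195.496.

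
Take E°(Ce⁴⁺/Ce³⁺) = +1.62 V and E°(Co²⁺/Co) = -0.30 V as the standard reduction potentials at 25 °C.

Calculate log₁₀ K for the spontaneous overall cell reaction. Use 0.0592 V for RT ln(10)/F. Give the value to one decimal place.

64.9

Cathode: Ce⁴⁺/Ce³⁺; anode: Co²⁺/Co. E°cell = +1.92 V, n = 2.
log K = nE°cell / 0.0592 = (2)(+1.92) / 0.0592 = 64.9.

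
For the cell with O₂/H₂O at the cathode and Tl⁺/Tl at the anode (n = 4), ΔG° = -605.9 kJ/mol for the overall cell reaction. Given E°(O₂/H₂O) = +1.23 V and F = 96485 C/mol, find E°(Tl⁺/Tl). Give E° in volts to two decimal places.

E°cell = −ΔG°/(nF) = −(-605.9×10³)/((4)(96485)) = +1.570 V.
Since O₂/H₂O is the cathode and Tl⁺/Tl the anode, E°cell = E°(O₂/H₂O) − E°(Tl⁺/Tl).
So E°(Tl⁺/Tl) = E°(O₂/H₂O) − E°cell = (+1.23) − (+1.570) = -0.34 V.

-0.34 V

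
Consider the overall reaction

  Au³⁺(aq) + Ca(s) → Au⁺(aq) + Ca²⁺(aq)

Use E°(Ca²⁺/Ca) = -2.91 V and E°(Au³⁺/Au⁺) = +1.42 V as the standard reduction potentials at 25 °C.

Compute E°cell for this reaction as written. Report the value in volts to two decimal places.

+4.33 V

The Au³⁺/Au⁺ couple has the higher reduction potential, so it is the cathode; Ca²⁺/Ca is oxidised at the anode.
E°cell = E°(cathode) − E°(anode) = (+1.42) − (-2.91) = +4.33 V.
Since E°cell > 0, the reaction is spontaneous under standard conditions.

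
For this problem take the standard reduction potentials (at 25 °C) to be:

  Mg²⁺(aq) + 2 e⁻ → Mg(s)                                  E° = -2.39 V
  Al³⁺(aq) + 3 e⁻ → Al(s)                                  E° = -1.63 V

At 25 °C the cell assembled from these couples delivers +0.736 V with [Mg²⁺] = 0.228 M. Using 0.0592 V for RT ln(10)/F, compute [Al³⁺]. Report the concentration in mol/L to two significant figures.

0.0066 M

Al³⁺/Al is the cathode, Mg²⁺/Mg the anode: E°cell = +0.76 V, n = 6.
Overall reaction: 2 Al³⁺(aq) + 3 Mg(s) → 2 Al(s) + 3 Mg²⁺(aq); Q = [Mg²⁺]^3/[Al³⁺]^2.
From E = E° − (0.0592/n) log Q: log Q = (E° − E)·n/0.0592 = (+0.76 − (+0.736))·6/0.0592 = 2.4324.
So 2·log[Al³⁺] = 3·log(0.228) − log Q = -1.9262 − (2.4324) = -4.3586; log[Al³⁺] = -4.3586 / 2 = -2.1793; [Al³⁺] = 10^(-2.1793) ≈ 0.0066 M.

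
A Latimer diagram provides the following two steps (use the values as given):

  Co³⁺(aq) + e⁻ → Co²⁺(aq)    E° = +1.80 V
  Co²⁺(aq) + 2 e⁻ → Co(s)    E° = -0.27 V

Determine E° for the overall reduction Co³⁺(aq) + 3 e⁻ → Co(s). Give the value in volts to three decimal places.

+0.420 V

Standard free energies of sequential steps add: ΔG°₃ = ΔG°₁ + ΔG°₂, so n₃E°₃ = n₁E°₁ + n₂E°₂.
E°₃ = (1×+1.80 + 2×-0.27) / 3 = (+1.260) / 3 = +0.420 V.
Simply averaging or adding the two E° values would be wrong; the electron-weighted sum is required.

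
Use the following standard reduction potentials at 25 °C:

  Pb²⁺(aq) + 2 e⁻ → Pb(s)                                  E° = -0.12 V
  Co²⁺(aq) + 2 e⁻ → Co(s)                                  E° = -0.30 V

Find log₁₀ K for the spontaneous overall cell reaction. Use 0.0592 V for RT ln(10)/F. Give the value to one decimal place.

Cathode: Pb²⁺/Pb; anode: Co²⁺/Co. E°cell = +0.18 V, n = 2.
log K = nE°cell / 0.0592 = (2)(+0.18) / 0.0592 = 6.1.

6.1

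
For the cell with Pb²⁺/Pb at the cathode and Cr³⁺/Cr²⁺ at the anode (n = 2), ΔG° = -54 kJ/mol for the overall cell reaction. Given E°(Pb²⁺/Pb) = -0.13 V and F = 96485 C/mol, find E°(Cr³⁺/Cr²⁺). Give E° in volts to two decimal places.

E°cell = −ΔG°/(nF) = −(-54×10³)/((2)(96485)) = +0.280 V.
Since Pb²⁺/Pb is the cathode and Cr³⁺/Cr²⁺ the anode, E°cell = E°(Pb²⁺/Pb) − E°(Cr³⁺/Cr²⁺).
So E°(Cr³⁺/Cr²⁺) = E°(Pb²⁺/Pb) − E°cell = (-0.13) − (+0.280) = -0.41 V.

-0.41 V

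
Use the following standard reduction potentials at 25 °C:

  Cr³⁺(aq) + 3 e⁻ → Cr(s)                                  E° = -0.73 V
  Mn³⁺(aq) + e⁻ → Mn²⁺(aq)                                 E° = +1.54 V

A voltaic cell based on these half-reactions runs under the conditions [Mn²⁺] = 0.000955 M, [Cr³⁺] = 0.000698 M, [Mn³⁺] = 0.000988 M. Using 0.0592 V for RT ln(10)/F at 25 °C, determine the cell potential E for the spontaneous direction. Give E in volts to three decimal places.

+2.333 V

Mn³⁺/Mn²⁺ is the cathode (higher E°), Cr³⁺/Cr the anode: E°cell = +1.54 − (-0.73) = +2.27 V, n = 3.
Overall: 3 Mn³⁺(aq) + Cr(s) → 3 Mn²⁺(aq) + Cr³⁺(aq)
Q = [Mn²⁺]^3·[Cr³⁺] / ([Mn³⁺]^3); log Q = -3.200.
E = E° − (0.0592/n) log Q = +2.27 − (0.0592/3)(-3.200) = +2.333 V.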